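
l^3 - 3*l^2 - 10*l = l*(l - 5)*(l + 2)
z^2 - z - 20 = (z - 5)*(z + 4)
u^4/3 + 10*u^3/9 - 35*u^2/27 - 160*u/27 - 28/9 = (u/3 + 1)*(u - 7/3)*(u + 2/3)*(u + 2)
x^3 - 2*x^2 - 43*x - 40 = (x - 8)*(x + 1)*(x + 5)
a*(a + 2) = a^2 + 2*a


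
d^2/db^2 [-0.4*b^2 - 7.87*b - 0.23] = -0.800000000000000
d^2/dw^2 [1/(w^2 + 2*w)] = 2*(-w*(w + 2) + 4*(w + 1)^2)/(w^3*(w + 2)^3)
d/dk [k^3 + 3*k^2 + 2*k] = 3*k^2 + 6*k + 2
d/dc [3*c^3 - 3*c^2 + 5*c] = 9*c^2 - 6*c + 5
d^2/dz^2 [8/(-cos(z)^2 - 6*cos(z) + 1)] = 4*(8*sin(z)^4 - 84*sin(z)^2 - 33*cos(z) + 9*cos(3*z) - 72)/(-sin(z)^2 + 6*cos(z))^3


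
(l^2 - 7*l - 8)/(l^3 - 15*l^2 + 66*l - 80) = (l + 1)/(l^2 - 7*l + 10)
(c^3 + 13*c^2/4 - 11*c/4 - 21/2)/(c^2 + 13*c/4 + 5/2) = (4*c^2 + 5*c - 21)/(4*c + 5)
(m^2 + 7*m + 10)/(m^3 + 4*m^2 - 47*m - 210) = (m + 2)/(m^2 - m - 42)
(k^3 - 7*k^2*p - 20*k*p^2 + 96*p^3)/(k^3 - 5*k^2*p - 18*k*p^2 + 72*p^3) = (-k + 8*p)/(-k + 6*p)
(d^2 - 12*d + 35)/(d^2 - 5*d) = (d - 7)/d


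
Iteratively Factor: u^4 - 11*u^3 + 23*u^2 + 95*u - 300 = (u - 4)*(u^3 - 7*u^2 - 5*u + 75) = (u - 5)*(u - 4)*(u^2 - 2*u - 15) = (u - 5)*(u - 4)*(u + 3)*(u - 5)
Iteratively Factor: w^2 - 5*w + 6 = (w - 3)*(w - 2)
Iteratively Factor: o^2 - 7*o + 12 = (o - 4)*(o - 3)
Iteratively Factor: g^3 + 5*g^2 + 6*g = (g + 3)*(g^2 + 2*g) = g*(g + 3)*(g + 2)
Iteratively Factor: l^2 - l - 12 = (l + 3)*(l - 4)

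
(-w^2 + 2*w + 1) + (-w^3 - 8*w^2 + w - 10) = -w^3 - 9*w^2 + 3*w - 9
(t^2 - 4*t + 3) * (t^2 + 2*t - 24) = t^4 - 2*t^3 - 29*t^2 + 102*t - 72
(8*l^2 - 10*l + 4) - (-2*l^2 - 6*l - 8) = 10*l^2 - 4*l + 12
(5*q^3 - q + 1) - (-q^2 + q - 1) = 5*q^3 + q^2 - 2*q + 2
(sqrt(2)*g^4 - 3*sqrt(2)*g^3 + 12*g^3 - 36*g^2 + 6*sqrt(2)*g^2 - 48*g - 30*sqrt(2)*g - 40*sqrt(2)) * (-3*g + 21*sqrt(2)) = -3*sqrt(2)*g^5 + 6*g^4 + 9*sqrt(2)*g^4 - 18*g^3 + 234*sqrt(2)*g^3 - 666*sqrt(2)*g^2 + 396*g^2 - 1260*g - 888*sqrt(2)*g - 1680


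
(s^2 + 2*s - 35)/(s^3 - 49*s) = (s - 5)/(s*(s - 7))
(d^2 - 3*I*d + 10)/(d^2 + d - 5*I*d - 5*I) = (d + 2*I)/(d + 1)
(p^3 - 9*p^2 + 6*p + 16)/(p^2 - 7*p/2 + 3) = 2*(p^2 - 7*p - 8)/(2*p - 3)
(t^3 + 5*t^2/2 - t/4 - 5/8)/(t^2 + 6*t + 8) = (8*t^3 + 20*t^2 - 2*t - 5)/(8*(t^2 + 6*t + 8))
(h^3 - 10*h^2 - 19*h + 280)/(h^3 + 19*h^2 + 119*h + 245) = (h^2 - 15*h + 56)/(h^2 + 14*h + 49)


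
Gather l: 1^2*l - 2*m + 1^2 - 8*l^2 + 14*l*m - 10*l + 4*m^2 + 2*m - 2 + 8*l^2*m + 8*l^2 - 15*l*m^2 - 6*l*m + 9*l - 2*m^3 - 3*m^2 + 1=8*l^2*m + l*(-15*m^2 + 8*m) - 2*m^3 + m^2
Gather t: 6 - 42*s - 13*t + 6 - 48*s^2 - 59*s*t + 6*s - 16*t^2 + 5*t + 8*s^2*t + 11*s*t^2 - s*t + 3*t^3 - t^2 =-48*s^2 - 36*s + 3*t^3 + t^2*(11*s - 17) + t*(8*s^2 - 60*s - 8) + 12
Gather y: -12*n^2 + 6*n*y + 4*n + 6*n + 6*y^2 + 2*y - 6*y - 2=-12*n^2 + 10*n + 6*y^2 + y*(6*n - 4) - 2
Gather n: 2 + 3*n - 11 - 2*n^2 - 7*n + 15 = -2*n^2 - 4*n + 6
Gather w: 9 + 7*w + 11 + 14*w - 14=21*w + 6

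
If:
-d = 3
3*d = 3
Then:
No Solution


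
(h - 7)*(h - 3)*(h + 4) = h^3 - 6*h^2 - 19*h + 84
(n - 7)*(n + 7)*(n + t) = n^3 + n^2*t - 49*n - 49*t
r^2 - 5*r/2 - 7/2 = (r - 7/2)*(r + 1)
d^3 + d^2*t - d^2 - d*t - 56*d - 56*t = (d - 8)*(d + 7)*(d + t)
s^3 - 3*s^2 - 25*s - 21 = (s - 7)*(s + 1)*(s + 3)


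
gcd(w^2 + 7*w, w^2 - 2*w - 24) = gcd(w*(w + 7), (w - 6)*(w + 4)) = 1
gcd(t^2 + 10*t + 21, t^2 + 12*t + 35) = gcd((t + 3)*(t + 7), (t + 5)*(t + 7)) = t + 7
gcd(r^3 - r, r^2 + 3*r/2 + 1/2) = r + 1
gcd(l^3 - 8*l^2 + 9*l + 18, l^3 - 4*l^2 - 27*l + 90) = l^2 - 9*l + 18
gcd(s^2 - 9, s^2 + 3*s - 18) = s - 3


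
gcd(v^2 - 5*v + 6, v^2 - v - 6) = v - 3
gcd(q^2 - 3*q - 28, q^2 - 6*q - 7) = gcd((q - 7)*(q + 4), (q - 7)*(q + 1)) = q - 7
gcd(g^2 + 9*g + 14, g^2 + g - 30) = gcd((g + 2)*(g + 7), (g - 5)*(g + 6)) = 1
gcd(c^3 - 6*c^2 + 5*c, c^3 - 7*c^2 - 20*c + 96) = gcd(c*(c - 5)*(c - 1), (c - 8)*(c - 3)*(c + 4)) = 1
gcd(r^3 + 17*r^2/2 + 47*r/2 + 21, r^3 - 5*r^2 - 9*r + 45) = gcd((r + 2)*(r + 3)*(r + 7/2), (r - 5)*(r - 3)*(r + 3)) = r + 3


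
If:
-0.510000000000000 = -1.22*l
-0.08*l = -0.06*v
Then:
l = 0.42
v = 0.56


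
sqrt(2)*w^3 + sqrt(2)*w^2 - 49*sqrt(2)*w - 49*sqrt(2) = (w - 7)*(w + 7)*(sqrt(2)*w + sqrt(2))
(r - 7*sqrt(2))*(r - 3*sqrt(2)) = r^2 - 10*sqrt(2)*r + 42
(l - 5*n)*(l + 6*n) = l^2 + l*n - 30*n^2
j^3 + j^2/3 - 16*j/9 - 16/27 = (j - 4/3)*(j + 1/3)*(j + 4/3)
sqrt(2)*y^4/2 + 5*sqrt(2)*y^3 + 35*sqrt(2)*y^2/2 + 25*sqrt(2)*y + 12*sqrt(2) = (y + 2)*(y + 3)*(y + 4)*(sqrt(2)*y/2 + sqrt(2)/2)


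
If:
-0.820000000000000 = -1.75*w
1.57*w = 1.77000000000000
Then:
No Solution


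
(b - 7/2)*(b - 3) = b^2 - 13*b/2 + 21/2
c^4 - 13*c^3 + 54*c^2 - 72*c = c*(c - 6)*(c - 4)*(c - 3)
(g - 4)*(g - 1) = g^2 - 5*g + 4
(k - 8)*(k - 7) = k^2 - 15*k + 56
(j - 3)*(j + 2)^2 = j^3 + j^2 - 8*j - 12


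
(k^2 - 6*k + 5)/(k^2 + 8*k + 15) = (k^2 - 6*k + 5)/(k^2 + 8*k + 15)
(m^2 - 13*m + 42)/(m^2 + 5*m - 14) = (m^2 - 13*m + 42)/(m^2 + 5*m - 14)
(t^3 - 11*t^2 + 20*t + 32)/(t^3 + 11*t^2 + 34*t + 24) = (t^2 - 12*t + 32)/(t^2 + 10*t + 24)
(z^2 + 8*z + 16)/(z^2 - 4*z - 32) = (z + 4)/(z - 8)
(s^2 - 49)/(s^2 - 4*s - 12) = (49 - s^2)/(-s^2 + 4*s + 12)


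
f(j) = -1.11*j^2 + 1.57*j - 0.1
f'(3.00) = -5.09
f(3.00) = -5.38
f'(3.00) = -5.09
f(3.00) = -5.38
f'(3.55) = -6.31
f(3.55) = -8.52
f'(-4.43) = 11.40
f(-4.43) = -28.84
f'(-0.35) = 2.35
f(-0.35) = -0.79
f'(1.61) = -2.00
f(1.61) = -0.45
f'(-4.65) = 11.89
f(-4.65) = -31.40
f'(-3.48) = 9.30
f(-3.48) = -19.01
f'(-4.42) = 11.38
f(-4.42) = -28.72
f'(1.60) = -1.98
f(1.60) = -0.43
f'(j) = 1.57 - 2.22*j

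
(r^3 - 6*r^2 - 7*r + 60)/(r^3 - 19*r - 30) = (r - 4)/(r + 2)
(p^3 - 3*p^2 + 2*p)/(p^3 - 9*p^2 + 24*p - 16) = p*(p - 2)/(p^2 - 8*p + 16)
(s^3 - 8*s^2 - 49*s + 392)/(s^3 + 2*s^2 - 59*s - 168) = (s - 7)/(s + 3)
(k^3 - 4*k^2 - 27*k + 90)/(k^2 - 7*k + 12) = (k^2 - k - 30)/(k - 4)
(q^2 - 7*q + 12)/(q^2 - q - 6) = (q - 4)/(q + 2)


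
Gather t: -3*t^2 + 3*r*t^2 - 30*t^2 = t^2*(3*r - 33)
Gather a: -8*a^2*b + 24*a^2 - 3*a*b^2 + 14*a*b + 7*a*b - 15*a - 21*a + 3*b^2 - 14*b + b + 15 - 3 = a^2*(24 - 8*b) + a*(-3*b^2 + 21*b - 36) + 3*b^2 - 13*b + 12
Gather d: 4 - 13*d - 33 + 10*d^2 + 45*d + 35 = 10*d^2 + 32*d + 6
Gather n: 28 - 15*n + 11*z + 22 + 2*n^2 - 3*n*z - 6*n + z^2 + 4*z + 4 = 2*n^2 + n*(-3*z - 21) + z^2 + 15*z + 54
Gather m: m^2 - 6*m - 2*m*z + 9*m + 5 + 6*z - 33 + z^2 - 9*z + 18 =m^2 + m*(3 - 2*z) + z^2 - 3*z - 10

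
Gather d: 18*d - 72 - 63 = 18*d - 135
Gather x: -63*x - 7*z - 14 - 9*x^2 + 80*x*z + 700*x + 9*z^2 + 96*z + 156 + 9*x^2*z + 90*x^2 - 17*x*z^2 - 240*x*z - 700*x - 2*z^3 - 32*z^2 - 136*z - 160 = x^2*(9*z + 81) + x*(-17*z^2 - 160*z - 63) - 2*z^3 - 23*z^2 - 47*z - 18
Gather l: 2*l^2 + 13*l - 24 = 2*l^2 + 13*l - 24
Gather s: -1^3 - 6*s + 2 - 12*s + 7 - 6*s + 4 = 12 - 24*s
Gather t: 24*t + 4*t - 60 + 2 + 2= 28*t - 56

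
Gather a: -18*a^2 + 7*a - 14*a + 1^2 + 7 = -18*a^2 - 7*a + 8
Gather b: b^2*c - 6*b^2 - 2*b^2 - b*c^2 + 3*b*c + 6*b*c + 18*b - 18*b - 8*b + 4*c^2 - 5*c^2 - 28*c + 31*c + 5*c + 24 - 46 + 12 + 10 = b^2*(c - 8) + b*(-c^2 + 9*c - 8) - c^2 + 8*c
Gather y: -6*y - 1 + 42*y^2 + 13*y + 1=42*y^2 + 7*y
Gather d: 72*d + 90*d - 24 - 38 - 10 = 162*d - 72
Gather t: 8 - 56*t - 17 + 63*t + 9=7*t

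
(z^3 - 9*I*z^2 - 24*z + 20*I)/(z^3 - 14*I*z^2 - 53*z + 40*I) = (z^2 - 4*I*z - 4)/(z^2 - 9*I*z - 8)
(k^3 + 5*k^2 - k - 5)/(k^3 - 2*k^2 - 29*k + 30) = (k + 1)/(k - 6)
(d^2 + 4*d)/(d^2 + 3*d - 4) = d/(d - 1)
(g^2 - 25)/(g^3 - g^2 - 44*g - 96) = (25 - g^2)/(-g^3 + g^2 + 44*g + 96)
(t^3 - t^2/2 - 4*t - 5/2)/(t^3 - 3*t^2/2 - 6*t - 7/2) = (2*t - 5)/(2*t - 7)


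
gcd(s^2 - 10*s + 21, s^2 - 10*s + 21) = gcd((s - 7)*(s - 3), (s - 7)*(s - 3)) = s^2 - 10*s + 21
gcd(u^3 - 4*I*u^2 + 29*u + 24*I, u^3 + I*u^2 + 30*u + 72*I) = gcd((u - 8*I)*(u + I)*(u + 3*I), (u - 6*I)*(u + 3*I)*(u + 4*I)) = u + 3*I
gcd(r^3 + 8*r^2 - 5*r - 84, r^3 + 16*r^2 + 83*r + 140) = r^2 + 11*r + 28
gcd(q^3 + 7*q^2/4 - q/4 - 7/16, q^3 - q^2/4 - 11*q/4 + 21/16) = q^2 + 5*q/4 - 7/8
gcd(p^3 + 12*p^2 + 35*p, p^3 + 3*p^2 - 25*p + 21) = p + 7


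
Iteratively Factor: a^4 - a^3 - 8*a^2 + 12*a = (a - 2)*(a^3 + a^2 - 6*a) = (a - 2)*(a + 3)*(a^2 - 2*a) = (a - 2)^2*(a + 3)*(a)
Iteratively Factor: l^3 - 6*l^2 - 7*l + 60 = (l + 3)*(l^2 - 9*l + 20) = (l - 4)*(l + 3)*(l - 5)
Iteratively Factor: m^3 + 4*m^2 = (m + 4)*(m^2) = m*(m + 4)*(m)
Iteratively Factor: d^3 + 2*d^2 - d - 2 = (d + 1)*(d^2 + d - 2) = (d + 1)*(d + 2)*(d - 1)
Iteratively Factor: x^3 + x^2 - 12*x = (x + 4)*(x^2 - 3*x) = x*(x + 4)*(x - 3)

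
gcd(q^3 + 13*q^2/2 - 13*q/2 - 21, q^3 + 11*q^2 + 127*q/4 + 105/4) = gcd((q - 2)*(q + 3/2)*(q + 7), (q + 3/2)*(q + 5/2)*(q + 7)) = q^2 + 17*q/2 + 21/2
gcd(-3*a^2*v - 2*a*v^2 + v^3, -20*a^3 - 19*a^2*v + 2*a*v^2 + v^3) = a + v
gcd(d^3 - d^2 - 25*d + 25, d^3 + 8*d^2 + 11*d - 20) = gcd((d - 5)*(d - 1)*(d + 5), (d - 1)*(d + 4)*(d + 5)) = d^2 + 4*d - 5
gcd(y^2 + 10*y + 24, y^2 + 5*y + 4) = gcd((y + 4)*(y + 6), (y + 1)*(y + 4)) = y + 4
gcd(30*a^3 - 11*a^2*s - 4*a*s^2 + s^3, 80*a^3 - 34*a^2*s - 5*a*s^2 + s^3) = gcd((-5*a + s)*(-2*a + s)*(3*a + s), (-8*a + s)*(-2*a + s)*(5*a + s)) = -2*a + s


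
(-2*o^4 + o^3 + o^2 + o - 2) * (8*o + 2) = -16*o^5 + 4*o^4 + 10*o^3 + 10*o^2 - 14*o - 4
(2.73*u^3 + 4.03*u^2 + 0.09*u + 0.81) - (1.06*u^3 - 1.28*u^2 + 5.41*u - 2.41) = 1.67*u^3 + 5.31*u^2 - 5.32*u + 3.22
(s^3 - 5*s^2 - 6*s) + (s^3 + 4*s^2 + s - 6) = 2*s^3 - s^2 - 5*s - 6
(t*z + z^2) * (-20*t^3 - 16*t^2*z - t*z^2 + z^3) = -20*t^4*z - 36*t^3*z^2 - 17*t^2*z^3 + z^5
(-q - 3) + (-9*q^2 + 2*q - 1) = -9*q^2 + q - 4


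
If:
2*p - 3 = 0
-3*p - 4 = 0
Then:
No Solution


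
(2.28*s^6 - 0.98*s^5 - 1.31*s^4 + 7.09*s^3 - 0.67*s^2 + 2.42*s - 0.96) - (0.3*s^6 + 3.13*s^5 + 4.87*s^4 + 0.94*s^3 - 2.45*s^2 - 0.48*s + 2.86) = 1.98*s^6 - 4.11*s^5 - 6.18*s^4 + 6.15*s^3 + 1.78*s^2 + 2.9*s - 3.82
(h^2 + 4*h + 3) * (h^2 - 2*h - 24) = h^4 + 2*h^3 - 29*h^2 - 102*h - 72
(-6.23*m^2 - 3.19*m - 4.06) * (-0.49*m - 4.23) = 3.0527*m^3 + 27.916*m^2 + 15.4831*m + 17.1738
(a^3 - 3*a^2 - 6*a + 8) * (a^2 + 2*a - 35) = a^5 - a^4 - 47*a^3 + 101*a^2 + 226*a - 280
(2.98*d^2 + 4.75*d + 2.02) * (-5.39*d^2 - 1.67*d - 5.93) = -16.0622*d^4 - 30.5791*d^3 - 36.4917*d^2 - 31.5409*d - 11.9786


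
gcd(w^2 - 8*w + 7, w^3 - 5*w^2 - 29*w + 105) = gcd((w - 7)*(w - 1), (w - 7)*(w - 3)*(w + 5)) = w - 7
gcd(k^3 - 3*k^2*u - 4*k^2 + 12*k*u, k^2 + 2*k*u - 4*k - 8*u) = k - 4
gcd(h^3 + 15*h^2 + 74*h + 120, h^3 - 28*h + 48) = h + 6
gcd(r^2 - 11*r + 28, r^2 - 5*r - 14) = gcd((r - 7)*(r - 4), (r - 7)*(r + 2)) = r - 7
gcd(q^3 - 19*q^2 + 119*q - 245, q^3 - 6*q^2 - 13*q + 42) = q - 7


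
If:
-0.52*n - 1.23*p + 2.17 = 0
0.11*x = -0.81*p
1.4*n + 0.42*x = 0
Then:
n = 2.02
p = 0.91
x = -6.72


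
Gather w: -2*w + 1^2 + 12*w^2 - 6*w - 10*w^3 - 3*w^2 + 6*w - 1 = -10*w^3 + 9*w^2 - 2*w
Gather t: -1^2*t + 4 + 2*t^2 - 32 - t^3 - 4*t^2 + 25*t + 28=-t^3 - 2*t^2 + 24*t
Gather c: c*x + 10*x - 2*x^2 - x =c*x - 2*x^2 + 9*x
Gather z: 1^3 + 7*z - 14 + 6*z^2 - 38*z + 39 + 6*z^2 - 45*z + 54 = 12*z^2 - 76*z + 80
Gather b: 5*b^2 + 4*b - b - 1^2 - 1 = 5*b^2 + 3*b - 2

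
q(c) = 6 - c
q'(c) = -1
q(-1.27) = 7.27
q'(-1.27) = -1.00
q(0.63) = 5.37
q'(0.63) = -1.00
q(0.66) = 5.34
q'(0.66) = -1.00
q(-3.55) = 9.55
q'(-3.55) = -1.00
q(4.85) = 1.15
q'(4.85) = -1.00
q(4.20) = 1.80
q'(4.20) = -1.00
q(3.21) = 2.79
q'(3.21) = -1.00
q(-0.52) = 6.52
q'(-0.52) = -1.00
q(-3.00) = 9.00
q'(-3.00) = -1.00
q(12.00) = -6.00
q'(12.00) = -1.00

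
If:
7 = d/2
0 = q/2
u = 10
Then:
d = 14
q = 0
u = 10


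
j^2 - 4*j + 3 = (j - 3)*(j - 1)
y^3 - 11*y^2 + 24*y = y*(y - 8)*(y - 3)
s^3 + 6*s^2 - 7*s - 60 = (s - 3)*(s + 4)*(s + 5)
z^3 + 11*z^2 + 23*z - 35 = (z - 1)*(z + 5)*(z + 7)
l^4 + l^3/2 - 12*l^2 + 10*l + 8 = (l - 2)^2*(l + 1/2)*(l + 4)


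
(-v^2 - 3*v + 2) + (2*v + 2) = -v^2 - v + 4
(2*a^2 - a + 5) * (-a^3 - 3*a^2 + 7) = -2*a^5 - 5*a^4 - 2*a^3 - a^2 - 7*a + 35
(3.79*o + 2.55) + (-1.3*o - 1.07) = 2.49*o + 1.48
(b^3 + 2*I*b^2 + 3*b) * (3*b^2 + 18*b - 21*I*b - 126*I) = 3*b^5 + 18*b^4 - 15*I*b^4 + 51*b^3 - 90*I*b^3 + 306*b^2 - 63*I*b^2 - 378*I*b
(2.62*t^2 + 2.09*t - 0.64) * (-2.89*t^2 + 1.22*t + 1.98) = -7.5718*t^4 - 2.8437*t^3 + 9.587*t^2 + 3.3574*t - 1.2672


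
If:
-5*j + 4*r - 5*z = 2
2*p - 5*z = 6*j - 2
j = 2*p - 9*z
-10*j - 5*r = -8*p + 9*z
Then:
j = 206/219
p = 769/219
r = 184/73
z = 148/219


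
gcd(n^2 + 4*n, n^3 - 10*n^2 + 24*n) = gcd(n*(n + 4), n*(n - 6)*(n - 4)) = n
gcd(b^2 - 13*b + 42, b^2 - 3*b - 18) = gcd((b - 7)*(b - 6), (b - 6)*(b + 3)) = b - 6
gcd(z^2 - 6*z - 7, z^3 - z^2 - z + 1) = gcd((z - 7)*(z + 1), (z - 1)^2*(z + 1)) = z + 1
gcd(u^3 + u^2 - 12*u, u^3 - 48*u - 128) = u + 4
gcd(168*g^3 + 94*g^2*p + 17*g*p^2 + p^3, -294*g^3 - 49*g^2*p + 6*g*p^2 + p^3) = 42*g^2 + 13*g*p + p^2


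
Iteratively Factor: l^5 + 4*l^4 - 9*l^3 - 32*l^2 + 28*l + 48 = (l + 3)*(l^4 + l^3 - 12*l^2 + 4*l + 16) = (l + 1)*(l + 3)*(l^3 - 12*l + 16) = (l - 2)*(l + 1)*(l + 3)*(l^2 + 2*l - 8) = (l - 2)*(l + 1)*(l + 3)*(l + 4)*(l - 2)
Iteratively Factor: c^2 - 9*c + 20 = (c - 4)*(c - 5)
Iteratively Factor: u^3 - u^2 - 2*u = (u + 1)*(u^2 - 2*u) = (u - 2)*(u + 1)*(u)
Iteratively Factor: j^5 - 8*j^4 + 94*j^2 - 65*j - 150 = (j - 5)*(j^4 - 3*j^3 - 15*j^2 + 19*j + 30) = (j - 5)*(j + 3)*(j^3 - 6*j^2 + 3*j + 10) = (j - 5)*(j - 2)*(j + 3)*(j^2 - 4*j - 5) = (j - 5)^2*(j - 2)*(j + 3)*(j + 1)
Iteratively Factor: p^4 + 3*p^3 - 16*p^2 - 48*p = (p - 4)*(p^3 + 7*p^2 + 12*p) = p*(p - 4)*(p^2 + 7*p + 12) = p*(p - 4)*(p + 4)*(p + 3)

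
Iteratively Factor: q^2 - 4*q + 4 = (q - 2)*(q - 2)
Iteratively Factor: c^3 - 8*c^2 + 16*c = (c)*(c^2 - 8*c + 16) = c*(c - 4)*(c - 4)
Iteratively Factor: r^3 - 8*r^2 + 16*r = (r - 4)*(r^2 - 4*r) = (r - 4)^2*(r)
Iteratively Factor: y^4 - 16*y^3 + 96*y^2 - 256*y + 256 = (y - 4)*(y^3 - 12*y^2 + 48*y - 64) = (y - 4)^2*(y^2 - 8*y + 16) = (y - 4)^3*(y - 4)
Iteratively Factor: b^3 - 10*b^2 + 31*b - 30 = (b - 3)*(b^2 - 7*b + 10) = (b - 3)*(b - 2)*(b - 5)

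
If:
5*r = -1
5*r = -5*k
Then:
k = 1/5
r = -1/5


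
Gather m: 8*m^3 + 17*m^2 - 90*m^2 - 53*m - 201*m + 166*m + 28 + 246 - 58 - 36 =8*m^3 - 73*m^2 - 88*m + 180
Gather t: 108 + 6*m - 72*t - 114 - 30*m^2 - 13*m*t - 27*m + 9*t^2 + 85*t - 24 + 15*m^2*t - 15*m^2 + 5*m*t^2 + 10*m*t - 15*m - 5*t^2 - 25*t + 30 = -45*m^2 - 36*m + t^2*(5*m + 4) + t*(15*m^2 - 3*m - 12)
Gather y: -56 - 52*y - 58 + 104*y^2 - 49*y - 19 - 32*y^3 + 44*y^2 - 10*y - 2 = -32*y^3 + 148*y^2 - 111*y - 135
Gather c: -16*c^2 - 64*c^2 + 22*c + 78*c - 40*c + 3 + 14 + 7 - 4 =-80*c^2 + 60*c + 20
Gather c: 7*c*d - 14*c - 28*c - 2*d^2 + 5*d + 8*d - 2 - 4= c*(7*d - 42) - 2*d^2 + 13*d - 6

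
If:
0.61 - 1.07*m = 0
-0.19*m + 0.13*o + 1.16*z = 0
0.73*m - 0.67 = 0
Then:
No Solution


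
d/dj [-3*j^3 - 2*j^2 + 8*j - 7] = -9*j^2 - 4*j + 8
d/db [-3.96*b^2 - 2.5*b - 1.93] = -7.92*b - 2.5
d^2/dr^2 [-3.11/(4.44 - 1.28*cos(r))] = (5.095424*sin(r)^2 - 17.674752*cos(r) + 5.095424)/(1.28*cos(r) - 4.44)^3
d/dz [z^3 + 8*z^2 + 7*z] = 3*z^2 + 16*z + 7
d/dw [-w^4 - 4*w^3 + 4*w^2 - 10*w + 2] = -4*w^3 - 12*w^2 + 8*w - 10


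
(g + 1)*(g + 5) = g^2 + 6*g + 5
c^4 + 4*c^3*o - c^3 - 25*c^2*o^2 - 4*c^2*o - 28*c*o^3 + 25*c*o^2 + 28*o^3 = (c - 1)*(c - 4*o)*(c + o)*(c + 7*o)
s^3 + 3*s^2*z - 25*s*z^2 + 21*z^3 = (s - 3*z)*(s - z)*(s + 7*z)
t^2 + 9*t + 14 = (t + 2)*(t + 7)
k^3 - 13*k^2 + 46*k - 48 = (k - 8)*(k - 3)*(k - 2)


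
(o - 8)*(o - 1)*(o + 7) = o^3 - 2*o^2 - 55*o + 56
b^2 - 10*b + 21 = (b - 7)*(b - 3)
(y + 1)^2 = y^2 + 2*y + 1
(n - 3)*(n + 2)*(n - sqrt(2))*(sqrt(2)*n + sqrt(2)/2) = sqrt(2)*n^4 - 2*n^3 - sqrt(2)*n^3/2 - 13*sqrt(2)*n^2/2 + n^2 - 3*sqrt(2)*n + 13*n + 6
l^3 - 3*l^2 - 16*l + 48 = (l - 4)*(l - 3)*(l + 4)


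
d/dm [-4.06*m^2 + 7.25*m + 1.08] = 7.25 - 8.12*m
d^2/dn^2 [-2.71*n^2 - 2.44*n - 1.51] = -5.42000000000000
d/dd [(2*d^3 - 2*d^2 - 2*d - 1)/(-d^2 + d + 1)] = (-2*d^4 + 4*d^3 + 2*d^2 - 6*d - 1)/(d^4 - 2*d^3 - d^2 + 2*d + 1)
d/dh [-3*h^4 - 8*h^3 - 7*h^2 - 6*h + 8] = -12*h^3 - 24*h^2 - 14*h - 6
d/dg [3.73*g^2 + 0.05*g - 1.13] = 7.46*g + 0.05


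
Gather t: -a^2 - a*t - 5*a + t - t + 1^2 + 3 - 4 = -a^2 - a*t - 5*a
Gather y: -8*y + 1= 1 - 8*y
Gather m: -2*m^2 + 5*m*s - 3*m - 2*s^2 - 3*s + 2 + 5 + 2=-2*m^2 + m*(5*s - 3) - 2*s^2 - 3*s + 9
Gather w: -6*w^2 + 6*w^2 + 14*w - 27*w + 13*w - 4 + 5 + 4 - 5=0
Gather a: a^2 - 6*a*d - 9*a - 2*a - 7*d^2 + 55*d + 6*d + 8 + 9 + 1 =a^2 + a*(-6*d - 11) - 7*d^2 + 61*d + 18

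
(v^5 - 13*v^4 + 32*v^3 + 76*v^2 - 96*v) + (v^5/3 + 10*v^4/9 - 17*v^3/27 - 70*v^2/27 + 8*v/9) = 4*v^5/3 - 107*v^4/9 + 847*v^3/27 + 1982*v^2/27 - 856*v/9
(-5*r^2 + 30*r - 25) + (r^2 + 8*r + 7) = -4*r^2 + 38*r - 18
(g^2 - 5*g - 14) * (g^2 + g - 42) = g^4 - 4*g^3 - 61*g^2 + 196*g + 588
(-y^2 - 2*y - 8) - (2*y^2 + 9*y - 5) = -3*y^2 - 11*y - 3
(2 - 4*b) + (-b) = 2 - 5*b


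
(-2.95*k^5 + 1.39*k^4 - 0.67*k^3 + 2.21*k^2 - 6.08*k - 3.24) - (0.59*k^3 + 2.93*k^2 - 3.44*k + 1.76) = -2.95*k^5 + 1.39*k^4 - 1.26*k^3 - 0.72*k^2 - 2.64*k - 5.0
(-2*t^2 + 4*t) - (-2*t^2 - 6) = 4*t + 6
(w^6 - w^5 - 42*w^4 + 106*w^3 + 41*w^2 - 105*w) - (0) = w^6 - w^5 - 42*w^4 + 106*w^3 + 41*w^2 - 105*w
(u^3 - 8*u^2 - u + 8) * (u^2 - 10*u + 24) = u^5 - 18*u^4 + 103*u^3 - 174*u^2 - 104*u + 192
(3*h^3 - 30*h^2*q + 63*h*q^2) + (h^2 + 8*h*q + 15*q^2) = 3*h^3 - 30*h^2*q + h^2 + 63*h*q^2 + 8*h*q + 15*q^2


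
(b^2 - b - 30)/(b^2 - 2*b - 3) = (-b^2 + b + 30)/(-b^2 + 2*b + 3)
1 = 1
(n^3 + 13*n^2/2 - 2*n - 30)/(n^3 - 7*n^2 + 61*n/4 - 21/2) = 2*(2*n^2 + 17*n + 30)/(4*n^2 - 20*n + 21)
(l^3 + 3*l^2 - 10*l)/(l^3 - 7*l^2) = (l^2 + 3*l - 10)/(l*(l - 7))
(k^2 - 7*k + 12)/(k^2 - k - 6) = (k - 4)/(k + 2)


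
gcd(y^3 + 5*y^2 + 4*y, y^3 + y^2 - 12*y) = y^2 + 4*y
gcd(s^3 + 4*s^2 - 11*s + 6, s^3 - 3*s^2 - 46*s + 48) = s^2 + 5*s - 6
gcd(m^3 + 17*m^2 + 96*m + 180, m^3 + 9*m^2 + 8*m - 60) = m^2 + 11*m + 30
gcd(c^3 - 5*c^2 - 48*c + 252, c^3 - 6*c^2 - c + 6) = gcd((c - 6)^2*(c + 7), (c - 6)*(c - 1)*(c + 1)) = c - 6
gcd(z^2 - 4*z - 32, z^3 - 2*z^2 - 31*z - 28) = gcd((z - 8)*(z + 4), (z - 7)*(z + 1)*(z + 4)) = z + 4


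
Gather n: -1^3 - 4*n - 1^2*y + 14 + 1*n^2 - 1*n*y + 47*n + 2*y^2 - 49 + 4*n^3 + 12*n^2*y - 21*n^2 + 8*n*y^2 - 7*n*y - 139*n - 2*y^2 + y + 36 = 4*n^3 + n^2*(12*y - 20) + n*(8*y^2 - 8*y - 96)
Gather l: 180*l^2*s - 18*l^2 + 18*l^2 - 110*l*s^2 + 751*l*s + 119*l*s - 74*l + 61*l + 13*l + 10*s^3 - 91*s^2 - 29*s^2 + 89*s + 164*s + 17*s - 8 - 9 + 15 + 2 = 180*l^2*s + l*(-110*s^2 + 870*s) + 10*s^3 - 120*s^2 + 270*s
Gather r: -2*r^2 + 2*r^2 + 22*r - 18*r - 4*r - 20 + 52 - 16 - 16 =0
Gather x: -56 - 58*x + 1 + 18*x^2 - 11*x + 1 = 18*x^2 - 69*x - 54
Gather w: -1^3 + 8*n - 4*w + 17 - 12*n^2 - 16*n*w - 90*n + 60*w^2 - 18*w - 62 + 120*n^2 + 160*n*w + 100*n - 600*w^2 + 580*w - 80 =108*n^2 + 18*n - 540*w^2 + w*(144*n + 558) - 126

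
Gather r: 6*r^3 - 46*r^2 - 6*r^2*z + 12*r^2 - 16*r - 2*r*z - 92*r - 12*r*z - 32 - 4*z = 6*r^3 + r^2*(-6*z - 34) + r*(-14*z - 108) - 4*z - 32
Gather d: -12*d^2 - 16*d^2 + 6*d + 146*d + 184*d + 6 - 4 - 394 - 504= -28*d^2 + 336*d - 896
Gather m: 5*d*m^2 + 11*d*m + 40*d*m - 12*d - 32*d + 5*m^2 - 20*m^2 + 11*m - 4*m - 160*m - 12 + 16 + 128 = -44*d + m^2*(5*d - 15) + m*(51*d - 153) + 132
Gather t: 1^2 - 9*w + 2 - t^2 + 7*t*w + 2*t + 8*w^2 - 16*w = -t^2 + t*(7*w + 2) + 8*w^2 - 25*w + 3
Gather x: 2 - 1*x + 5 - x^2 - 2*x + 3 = -x^2 - 3*x + 10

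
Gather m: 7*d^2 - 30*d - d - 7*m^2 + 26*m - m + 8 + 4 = 7*d^2 - 31*d - 7*m^2 + 25*m + 12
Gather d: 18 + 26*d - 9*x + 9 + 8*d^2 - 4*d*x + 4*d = 8*d^2 + d*(30 - 4*x) - 9*x + 27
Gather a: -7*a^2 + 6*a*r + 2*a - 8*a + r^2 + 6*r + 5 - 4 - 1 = -7*a^2 + a*(6*r - 6) + r^2 + 6*r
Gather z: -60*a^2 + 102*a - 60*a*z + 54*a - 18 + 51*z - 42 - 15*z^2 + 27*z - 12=-60*a^2 + 156*a - 15*z^2 + z*(78 - 60*a) - 72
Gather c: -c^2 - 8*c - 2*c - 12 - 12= -c^2 - 10*c - 24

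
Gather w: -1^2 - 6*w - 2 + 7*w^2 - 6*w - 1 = 7*w^2 - 12*w - 4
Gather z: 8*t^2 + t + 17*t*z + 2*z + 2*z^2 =8*t^2 + t + 2*z^2 + z*(17*t + 2)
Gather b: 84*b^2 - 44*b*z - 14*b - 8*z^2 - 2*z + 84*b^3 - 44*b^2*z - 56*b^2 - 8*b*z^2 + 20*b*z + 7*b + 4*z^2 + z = 84*b^3 + b^2*(28 - 44*z) + b*(-8*z^2 - 24*z - 7) - 4*z^2 - z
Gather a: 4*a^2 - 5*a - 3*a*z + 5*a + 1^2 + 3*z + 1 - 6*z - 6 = 4*a^2 - 3*a*z - 3*z - 4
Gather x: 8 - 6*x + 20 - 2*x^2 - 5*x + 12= -2*x^2 - 11*x + 40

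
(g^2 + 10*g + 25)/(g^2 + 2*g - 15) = (g + 5)/(g - 3)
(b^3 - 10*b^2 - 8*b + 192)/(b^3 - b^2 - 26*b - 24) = (b - 8)/(b + 1)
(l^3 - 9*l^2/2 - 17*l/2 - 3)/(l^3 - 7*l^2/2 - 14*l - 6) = (l + 1)/(l + 2)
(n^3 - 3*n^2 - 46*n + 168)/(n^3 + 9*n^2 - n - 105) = (n^2 - 10*n + 24)/(n^2 + 2*n - 15)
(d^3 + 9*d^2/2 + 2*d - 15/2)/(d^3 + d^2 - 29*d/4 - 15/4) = 2*(2*d^2 + 3*d - 5)/(4*d^2 - 8*d - 5)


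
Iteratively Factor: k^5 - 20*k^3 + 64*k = (k + 4)*(k^4 - 4*k^3 - 4*k^2 + 16*k) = (k - 4)*(k + 4)*(k^3 - 4*k) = (k - 4)*(k + 2)*(k + 4)*(k^2 - 2*k) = k*(k - 4)*(k + 2)*(k + 4)*(k - 2)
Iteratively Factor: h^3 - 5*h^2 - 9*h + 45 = (h + 3)*(h^2 - 8*h + 15) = (h - 5)*(h + 3)*(h - 3)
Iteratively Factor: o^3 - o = (o + 1)*(o^2 - o) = (o - 1)*(o + 1)*(o)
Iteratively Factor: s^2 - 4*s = (s)*(s - 4)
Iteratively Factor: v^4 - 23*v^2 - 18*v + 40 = (v - 1)*(v^3 + v^2 - 22*v - 40) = (v - 1)*(v + 2)*(v^2 - v - 20) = (v - 1)*(v + 2)*(v + 4)*(v - 5)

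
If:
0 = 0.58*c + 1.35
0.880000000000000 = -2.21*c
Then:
No Solution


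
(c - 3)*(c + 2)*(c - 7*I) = c^3 - c^2 - 7*I*c^2 - 6*c + 7*I*c + 42*I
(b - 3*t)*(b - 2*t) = b^2 - 5*b*t + 6*t^2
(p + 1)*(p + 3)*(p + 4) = p^3 + 8*p^2 + 19*p + 12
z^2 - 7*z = z*(z - 7)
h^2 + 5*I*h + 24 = (h - 3*I)*(h + 8*I)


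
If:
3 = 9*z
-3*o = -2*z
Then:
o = 2/9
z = 1/3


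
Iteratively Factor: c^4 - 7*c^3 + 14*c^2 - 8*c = (c - 1)*(c^3 - 6*c^2 + 8*c) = (c - 4)*(c - 1)*(c^2 - 2*c) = (c - 4)*(c - 2)*(c - 1)*(c)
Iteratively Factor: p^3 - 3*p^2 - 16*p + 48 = (p - 3)*(p^2 - 16) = (p - 3)*(p + 4)*(p - 4)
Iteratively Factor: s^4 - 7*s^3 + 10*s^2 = (s - 5)*(s^3 - 2*s^2) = s*(s - 5)*(s^2 - 2*s) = s^2*(s - 5)*(s - 2)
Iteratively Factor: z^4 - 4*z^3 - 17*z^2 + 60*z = (z - 5)*(z^3 + z^2 - 12*z) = (z - 5)*(z + 4)*(z^2 - 3*z) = (z - 5)*(z - 3)*(z + 4)*(z)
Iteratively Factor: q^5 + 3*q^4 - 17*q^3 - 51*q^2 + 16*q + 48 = (q - 1)*(q^4 + 4*q^3 - 13*q^2 - 64*q - 48) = (q - 1)*(q + 3)*(q^3 + q^2 - 16*q - 16) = (q - 1)*(q + 1)*(q + 3)*(q^2 - 16) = (q - 4)*(q - 1)*(q + 1)*(q + 3)*(q + 4)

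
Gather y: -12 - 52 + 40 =-24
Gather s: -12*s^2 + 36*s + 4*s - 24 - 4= -12*s^2 + 40*s - 28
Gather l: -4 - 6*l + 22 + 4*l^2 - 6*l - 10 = 4*l^2 - 12*l + 8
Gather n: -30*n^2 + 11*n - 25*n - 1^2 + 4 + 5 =-30*n^2 - 14*n + 8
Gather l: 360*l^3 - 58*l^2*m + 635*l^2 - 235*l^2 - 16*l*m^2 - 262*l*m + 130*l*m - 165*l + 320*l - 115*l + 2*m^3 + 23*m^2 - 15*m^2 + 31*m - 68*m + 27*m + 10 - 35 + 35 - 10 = 360*l^3 + l^2*(400 - 58*m) + l*(-16*m^2 - 132*m + 40) + 2*m^3 + 8*m^2 - 10*m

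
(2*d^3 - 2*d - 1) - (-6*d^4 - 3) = 6*d^4 + 2*d^3 - 2*d + 2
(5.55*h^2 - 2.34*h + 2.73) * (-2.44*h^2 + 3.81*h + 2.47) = -13.542*h^4 + 26.8551*h^3 - 1.8681*h^2 + 4.6215*h + 6.7431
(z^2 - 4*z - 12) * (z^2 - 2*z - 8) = z^4 - 6*z^3 - 12*z^2 + 56*z + 96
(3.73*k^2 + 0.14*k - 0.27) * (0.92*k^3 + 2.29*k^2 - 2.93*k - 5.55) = 3.4316*k^5 + 8.6705*k^4 - 10.8567*k^3 - 21.73*k^2 + 0.0141000000000001*k + 1.4985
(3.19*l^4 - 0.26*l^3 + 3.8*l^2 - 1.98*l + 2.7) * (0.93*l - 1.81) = 2.9667*l^5 - 6.0157*l^4 + 4.0046*l^3 - 8.7194*l^2 + 6.0948*l - 4.887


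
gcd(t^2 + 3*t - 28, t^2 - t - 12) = t - 4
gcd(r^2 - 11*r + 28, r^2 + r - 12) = 1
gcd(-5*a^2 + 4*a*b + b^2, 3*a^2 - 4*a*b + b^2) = a - b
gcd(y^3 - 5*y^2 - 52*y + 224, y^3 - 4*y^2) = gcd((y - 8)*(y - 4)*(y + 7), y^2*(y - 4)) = y - 4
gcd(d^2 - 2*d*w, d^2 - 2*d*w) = -d^2 + 2*d*w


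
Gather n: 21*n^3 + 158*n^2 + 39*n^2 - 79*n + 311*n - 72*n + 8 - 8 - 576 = 21*n^3 + 197*n^2 + 160*n - 576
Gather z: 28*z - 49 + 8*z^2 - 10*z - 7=8*z^2 + 18*z - 56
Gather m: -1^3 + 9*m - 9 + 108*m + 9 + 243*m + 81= 360*m + 80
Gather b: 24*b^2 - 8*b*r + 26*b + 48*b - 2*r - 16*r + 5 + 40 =24*b^2 + b*(74 - 8*r) - 18*r + 45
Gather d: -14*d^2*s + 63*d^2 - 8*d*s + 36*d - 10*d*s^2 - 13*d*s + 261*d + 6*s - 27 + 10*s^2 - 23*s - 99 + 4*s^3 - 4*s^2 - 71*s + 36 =d^2*(63 - 14*s) + d*(-10*s^2 - 21*s + 297) + 4*s^3 + 6*s^2 - 88*s - 90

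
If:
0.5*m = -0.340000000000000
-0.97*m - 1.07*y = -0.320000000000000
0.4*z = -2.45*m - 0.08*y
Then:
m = -0.68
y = 0.92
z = 3.98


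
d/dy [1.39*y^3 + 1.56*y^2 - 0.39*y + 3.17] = 4.17*y^2 + 3.12*y - 0.39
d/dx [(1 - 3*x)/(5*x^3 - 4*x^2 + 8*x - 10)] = (30*x^3 - 27*x^2 + 8*x + 22)/(25*x^6 - 40*x^5 + 96*x^4 - 164*x^3 + 144*x^2 - 160*x + 100)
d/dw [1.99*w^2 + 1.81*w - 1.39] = 3.98*w + 1.81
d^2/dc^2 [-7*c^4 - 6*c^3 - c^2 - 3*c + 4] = -84*c^2 - 36*c - 2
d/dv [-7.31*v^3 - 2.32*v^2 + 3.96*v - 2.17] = -21.93*v^2 - 4.64*v + 3.96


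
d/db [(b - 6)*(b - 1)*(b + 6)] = 3*b^2 - 2*b - 36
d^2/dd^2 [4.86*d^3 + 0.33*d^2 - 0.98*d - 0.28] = 29.16*d + 0.66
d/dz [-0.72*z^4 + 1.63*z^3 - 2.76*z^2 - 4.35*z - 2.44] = -2.88*z^3 + 4.89*z^2 - 5.52*z - 4.35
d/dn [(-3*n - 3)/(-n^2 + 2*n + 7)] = 3*(n^2 - 2*n - 2*(n - 1)*(n + 1) - 7)/(-n^2 + 2*n + 7)^2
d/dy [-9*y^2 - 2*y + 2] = -18*y - 2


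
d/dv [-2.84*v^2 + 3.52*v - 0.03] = 3.52 - 5.68*v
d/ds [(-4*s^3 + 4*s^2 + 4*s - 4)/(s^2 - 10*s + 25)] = 4*(-s^3 + 15*s^2 - 11*s - 3)/(s^3 - 15*s^2 + 75*s - 125)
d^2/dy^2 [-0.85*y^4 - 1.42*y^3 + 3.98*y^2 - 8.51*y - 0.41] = -10.2*y^2 - 8.52*y + 7.96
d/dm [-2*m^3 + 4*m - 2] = 4 - 6*m^2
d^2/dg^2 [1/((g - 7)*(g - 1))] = 2*((g - 7)^2 + (g - 7)*(g - 1) + (g - 1)^2)/((g - 7)^3*(g - 1)^3)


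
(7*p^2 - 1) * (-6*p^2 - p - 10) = -42*p^4 - 7*p^3 - 64*p^2 + p + 10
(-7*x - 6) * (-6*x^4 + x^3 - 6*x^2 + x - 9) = 42*x^5 + 29*x^4 + 36*x^3 + 29*x^2 + 57*x + 54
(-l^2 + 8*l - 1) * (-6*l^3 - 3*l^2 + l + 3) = 6*l^5 - 45*l^4 - 19*l^3 + 8*l^2 + 23*l - 3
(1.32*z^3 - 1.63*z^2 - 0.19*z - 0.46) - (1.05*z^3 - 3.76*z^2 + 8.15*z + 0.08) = 0.27*z^3 + 2.13*z^2 - 8.34*z - 0.54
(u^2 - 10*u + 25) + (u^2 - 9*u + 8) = 2*u^2 - 19*u + 33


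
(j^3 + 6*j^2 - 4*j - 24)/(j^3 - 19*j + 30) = (j^2 + 8*j + 12)/(j^2 + 2*j - 15)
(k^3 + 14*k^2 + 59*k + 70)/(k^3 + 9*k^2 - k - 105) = (k + 2)/(k - 3)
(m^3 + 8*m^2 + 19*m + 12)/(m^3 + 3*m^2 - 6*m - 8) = (m + 3)/(m - 2)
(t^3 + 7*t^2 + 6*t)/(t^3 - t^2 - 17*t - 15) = t*(t + 6)/(t^2 - 2*t - 15)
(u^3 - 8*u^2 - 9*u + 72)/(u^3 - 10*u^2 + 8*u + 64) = (u^2 - 9)/(u^2 - 2*u - 8)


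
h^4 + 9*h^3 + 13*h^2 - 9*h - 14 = (h - 1)*(h + 1)*(h + 2)*(h + 7)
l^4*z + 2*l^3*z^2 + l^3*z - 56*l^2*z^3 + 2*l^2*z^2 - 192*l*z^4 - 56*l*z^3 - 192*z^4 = (l - 8*z)*(l + 4*z)*(l + 6*z)*(l*z + z)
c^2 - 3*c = c*(c - 3)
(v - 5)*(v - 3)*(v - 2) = v^3 - 10*v^2 + 31*v - 30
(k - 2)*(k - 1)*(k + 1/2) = k^3 - 5*k^2/2 + k/2 + 1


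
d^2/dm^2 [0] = 0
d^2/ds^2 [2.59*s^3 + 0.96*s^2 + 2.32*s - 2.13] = 15.54*s + 1.92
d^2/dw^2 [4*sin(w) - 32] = -4*sin(w)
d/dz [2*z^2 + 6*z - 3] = 4*z + 6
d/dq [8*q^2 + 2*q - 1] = 16*q + 2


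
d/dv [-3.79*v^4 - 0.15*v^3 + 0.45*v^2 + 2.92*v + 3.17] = -15.16*v^3 - 0.45*v^2 + 0.9*v + 2.92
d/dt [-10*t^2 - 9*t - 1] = -20*t - 9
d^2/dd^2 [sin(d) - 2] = -sin(d)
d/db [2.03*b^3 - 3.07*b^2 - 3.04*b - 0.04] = 6.09*b^2 - 6.14*b - 3.04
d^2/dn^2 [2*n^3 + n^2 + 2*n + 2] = 12*n + 2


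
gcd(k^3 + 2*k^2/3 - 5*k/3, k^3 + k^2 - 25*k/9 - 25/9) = k + 5/3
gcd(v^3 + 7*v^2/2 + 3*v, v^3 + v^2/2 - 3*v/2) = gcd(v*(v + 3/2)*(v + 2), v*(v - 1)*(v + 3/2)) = v^2 + 3*v/2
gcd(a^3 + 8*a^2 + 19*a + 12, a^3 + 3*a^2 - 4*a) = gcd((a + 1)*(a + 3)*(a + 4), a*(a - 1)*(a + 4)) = a + 4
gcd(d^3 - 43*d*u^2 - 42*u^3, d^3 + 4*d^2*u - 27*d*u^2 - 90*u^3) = d + 6*u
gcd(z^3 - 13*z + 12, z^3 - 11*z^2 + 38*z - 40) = 1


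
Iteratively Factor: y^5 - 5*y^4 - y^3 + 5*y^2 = (y)*(y^4 - 5*y^3 - y^2 + 5*y) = y*(y + 1)*(y^3 - 6*y^2 + 5*y) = y^2*(y + 1)*(y^2 - 6*y + 5) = y^2*(y - 5)*(y + 1)*(y - 1)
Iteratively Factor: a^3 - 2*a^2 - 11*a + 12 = (a + 3)*(a^2 - 5*a + 4) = (a - 1)*(a + 3)*(a - 4)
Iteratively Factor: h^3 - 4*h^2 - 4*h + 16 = (h + 2)*(h^2 - 6*h + 8) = (h - 4)*(h + 2)*(h - 2)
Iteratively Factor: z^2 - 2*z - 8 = (z - 4)*(z + 2)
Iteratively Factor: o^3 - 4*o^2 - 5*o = (o + 1)*(o^2 - 5*o) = o*(o + 1)*(o - 5)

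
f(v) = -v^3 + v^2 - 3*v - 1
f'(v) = -3*v^2 + 2*v - 3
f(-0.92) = 3.39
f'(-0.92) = -7.38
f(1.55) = -6.97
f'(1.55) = -7.11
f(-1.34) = 7.22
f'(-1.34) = -11.07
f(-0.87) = 3.03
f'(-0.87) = -7.01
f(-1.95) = 16.07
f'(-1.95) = -18.31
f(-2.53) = 29.19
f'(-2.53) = -27.26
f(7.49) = -387.56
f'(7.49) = -156.32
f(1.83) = -9.27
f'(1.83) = -9.39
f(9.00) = -676.00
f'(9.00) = -228.00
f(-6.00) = 269.00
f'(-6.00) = -123.00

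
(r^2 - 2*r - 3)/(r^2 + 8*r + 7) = (r - 3)/(r + 7)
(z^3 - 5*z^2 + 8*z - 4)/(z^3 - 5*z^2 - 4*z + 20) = (z^2 - 3*z + 2)/(z^2 - 3*z - 10)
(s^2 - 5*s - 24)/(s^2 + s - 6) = (s - 8)/(s - 2)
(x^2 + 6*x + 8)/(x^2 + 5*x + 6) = (x + 4)/(x + 3)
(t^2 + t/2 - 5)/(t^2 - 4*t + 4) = (t + 5/2)/(t - 2)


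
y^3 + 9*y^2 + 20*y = y*(y + 4)*(y + 5)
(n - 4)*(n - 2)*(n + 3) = n^3 - 3*n^2 - 10*n + 24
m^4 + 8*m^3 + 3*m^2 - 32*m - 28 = (m - 2)*(m + 1)*(m + 2)*(m + 7)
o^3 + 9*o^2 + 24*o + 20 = (o + 2)^2*(o + 5)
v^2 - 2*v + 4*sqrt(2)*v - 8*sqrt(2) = (v - 2)*(v + 4*sqrt(2))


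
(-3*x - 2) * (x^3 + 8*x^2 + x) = -3*x^4 - 26*x^3 - 19*x^2 - 2*x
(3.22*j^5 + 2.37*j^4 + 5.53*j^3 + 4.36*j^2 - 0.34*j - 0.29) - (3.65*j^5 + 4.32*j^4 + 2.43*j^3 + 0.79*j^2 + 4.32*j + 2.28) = -0.43*j^5 - 1.95*j^4 + 3.1*j^3 + 3.57*j^2 - 4.66*j - 2.57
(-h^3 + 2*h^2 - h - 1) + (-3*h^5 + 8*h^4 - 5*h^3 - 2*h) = -3*h^5 + 8*h^4 - 6*h^3 + 2*h^2 - 3*h - 1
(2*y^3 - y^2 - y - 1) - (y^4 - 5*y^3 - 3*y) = -y^4 + 7*y^3 - y^2 + 2*y - 1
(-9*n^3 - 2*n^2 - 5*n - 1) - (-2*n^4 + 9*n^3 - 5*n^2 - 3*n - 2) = 2*n^4 - 18*n^3 + 3*n^2 - 2*n + 1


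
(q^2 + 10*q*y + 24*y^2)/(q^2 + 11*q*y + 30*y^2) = (q + 4*y)/(q + 5*y)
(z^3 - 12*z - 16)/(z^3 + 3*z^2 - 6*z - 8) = (z^3 - 12*z - 16)/(z^3 + 3*z^2 - 6*z - 8)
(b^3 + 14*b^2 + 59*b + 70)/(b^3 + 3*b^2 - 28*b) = (b^2 + 7*b + 10)/(b*(b - 4))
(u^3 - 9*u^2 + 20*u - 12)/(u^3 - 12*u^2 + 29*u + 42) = (u^2 - 3*u + 2)/(u^2 - 6*u - 7)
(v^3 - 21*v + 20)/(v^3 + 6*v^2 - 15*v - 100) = (v - 1)/(v + 5)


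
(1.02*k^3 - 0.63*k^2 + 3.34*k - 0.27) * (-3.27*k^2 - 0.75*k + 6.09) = -3.3354*k^5 + 1.2951*k^4 - 4.2375*k^3 - 5.4588*k^2 + 20.5431*k - 1.6443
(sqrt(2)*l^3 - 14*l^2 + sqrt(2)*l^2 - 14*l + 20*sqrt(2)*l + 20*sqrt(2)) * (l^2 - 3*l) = sqrt(2)*l^5 - 14*l^4 - 2*sqrt(2)*l^4 + 17*sqrt(2)*l^3 + 28*l^3 - 40*sqrt(2)*l^2 + 42*l^2 - 60*sqrt(2)*l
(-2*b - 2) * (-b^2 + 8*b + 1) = 2*b^3 - 14*b^2 - 18*b - 2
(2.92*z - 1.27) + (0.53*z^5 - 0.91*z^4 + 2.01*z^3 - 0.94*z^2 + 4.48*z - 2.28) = 0.53*z^5 - 0.91*z^4 + 2.01*z^3 - 0.94*z^2 + 7.4*z - 3.55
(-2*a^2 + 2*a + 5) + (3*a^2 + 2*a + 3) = a^2 + 4*a + 8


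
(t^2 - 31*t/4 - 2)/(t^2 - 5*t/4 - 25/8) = 2*(-4*t^2 + 31*t + 8)/(-8*t^2 + 10*t + 25)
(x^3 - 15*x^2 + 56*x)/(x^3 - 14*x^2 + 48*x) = (x - 7)/(x - 6)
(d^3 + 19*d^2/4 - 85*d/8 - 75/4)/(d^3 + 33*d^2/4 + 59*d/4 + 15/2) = (d - 5/2)/(d + 1)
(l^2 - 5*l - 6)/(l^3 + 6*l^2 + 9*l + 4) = (l - 6)/(l^2 + 5*l + 4)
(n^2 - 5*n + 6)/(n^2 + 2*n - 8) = (n - 3)/(n + 4)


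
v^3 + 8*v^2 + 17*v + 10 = (v + 1)*(v + 2)*(v + 5)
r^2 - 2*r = r*(r - 2)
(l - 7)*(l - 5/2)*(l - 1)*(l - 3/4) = l^4 - 45*l^3/4 + 279*l^2/8 - 151*l/4 + 105/8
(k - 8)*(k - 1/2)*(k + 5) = k^3 - 7*k^2/2 - 77*k/2 + 20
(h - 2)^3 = h^3 - 6*h^2 + 12*h - 8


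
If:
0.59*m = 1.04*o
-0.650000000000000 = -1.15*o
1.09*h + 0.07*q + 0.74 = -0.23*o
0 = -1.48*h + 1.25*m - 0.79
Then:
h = 0.31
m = 1.00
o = 0.57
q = -17.22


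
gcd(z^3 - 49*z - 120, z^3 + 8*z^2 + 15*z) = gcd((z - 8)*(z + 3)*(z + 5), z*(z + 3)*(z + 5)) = z^2 + 8*z + 15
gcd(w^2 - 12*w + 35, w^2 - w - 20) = w - 5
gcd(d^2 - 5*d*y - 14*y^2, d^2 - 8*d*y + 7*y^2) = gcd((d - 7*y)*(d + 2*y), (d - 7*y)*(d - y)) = -d + 7*y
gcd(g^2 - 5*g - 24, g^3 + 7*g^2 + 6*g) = 1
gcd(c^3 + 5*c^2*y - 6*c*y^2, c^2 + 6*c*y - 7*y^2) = -c + y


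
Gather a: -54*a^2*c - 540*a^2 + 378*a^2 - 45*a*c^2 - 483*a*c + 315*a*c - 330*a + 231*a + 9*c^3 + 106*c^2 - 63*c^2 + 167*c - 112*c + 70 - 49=a^2*(-54*c - 162) + a*(-45*c^2 - 168*c - 99) + 9*c^3 + 43*c^2 + 55*c + 21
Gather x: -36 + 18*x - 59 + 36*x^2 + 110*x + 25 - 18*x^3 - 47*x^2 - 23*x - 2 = -18*x^3 - 11*x^2 + 105*x - 72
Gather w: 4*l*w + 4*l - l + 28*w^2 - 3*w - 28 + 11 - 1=3*l + 28*w^2 + w*(4*l - 3) - 18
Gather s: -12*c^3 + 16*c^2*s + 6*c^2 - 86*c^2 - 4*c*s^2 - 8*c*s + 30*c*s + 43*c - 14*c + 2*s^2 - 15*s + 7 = -12*c^3 - 80*c^2 + 29*c + s^2*(2 - 4*c) + s*(16*c^2 + 22*c - 15) + 7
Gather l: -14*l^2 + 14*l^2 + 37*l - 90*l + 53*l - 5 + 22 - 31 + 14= 0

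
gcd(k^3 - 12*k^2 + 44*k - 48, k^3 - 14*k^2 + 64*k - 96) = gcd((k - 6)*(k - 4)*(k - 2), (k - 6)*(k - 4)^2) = k^2 - 10*k + 24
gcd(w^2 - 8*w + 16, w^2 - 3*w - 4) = w - 4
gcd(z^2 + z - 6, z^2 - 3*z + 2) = z - 2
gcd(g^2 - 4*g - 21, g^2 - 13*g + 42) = g - 7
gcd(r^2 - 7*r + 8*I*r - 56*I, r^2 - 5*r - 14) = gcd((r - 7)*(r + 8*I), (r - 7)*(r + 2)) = r - 7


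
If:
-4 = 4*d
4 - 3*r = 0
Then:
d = -1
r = 4/3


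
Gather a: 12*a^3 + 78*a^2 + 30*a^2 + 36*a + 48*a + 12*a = 12*a^3 + 108*a^2 + 96*a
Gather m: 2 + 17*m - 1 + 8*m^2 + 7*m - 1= 8*m^2 + 24*m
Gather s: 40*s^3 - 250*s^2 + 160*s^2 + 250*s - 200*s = 40*s^3 - 90*s^2 + 50*s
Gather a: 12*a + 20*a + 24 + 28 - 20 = 32*a + 32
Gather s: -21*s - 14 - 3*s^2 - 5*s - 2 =-3*s^2 - 26*s - 16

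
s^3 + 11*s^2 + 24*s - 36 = (s - 1)*(s + 6)^2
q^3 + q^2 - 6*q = q*(q - 2)*(q + 3)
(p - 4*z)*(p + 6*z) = p^2 + 2*p*z - 24*z^2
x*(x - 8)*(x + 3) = x^3 - 5*x^2 - 24*x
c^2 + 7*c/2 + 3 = (c + 3/2)*(c + 2)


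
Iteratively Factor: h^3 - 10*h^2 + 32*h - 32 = (h - 4)*(h^2 - 6*h + 8) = (h - 4)*(h - 2)*(h - 4)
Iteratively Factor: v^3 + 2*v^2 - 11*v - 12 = (v - 3)*(v^2 + 5*v + 4) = (v - 3)*(v + 4)*(v + 1)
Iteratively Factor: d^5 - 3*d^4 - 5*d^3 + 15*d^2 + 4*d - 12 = (d + 2)*(d^4 - 5*d^3 + 5*d^2 + 5*d - 6) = (d + 1)*(d + 2)*(d^3 - 6*d^2 + 11*d - 6) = (d - 3)*(d + 1)*(d + 2)*(d^2 - 3*d + 2) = (d - 3)*(d - 1)*(d + 1)*(d + 2)*(d - 2)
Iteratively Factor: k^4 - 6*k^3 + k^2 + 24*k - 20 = (k + 2)*(k^3 - 8*k^2 + 17*k - 10) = (k - 1)*(k + 2)*(k^2 - 7*k + 10) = (k - 5)*(k - 1)*(k + 2)*(k - 2)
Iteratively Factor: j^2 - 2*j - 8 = (j + 2)*(j - 4)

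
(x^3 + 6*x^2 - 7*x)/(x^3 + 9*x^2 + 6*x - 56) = x*(x - 1)/(x^2 + 2*x - 8)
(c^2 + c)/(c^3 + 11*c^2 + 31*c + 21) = c/(c^2 + 10*c + 21)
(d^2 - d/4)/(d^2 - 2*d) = (d - 1/4)/(d - 2)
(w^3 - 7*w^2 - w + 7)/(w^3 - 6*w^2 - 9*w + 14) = (w + 1)/(w + 2)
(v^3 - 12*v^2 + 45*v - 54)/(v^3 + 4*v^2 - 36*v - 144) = (v^2 - 6*v + 9)/(v^2 + 10*v + 24)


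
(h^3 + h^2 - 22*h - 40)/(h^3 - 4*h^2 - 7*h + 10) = (h + 4)/(h - 1)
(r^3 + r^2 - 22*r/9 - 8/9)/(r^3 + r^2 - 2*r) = (r^2 - r - 4/9)/(r*(r - 1))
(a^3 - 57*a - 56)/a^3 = (a^3 - 57*a - 56)/a^3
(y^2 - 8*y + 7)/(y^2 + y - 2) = (y - 7)/(y + 2)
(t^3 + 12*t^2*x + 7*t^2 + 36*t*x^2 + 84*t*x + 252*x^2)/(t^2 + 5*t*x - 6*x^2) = (-t^2 - 6*t*x - 7*t - 42*x)/(-t + x)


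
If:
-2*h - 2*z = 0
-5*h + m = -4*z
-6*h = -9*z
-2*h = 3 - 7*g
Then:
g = 3/7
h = 0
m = 0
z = 0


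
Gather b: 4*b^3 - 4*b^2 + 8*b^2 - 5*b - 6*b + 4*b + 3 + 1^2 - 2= 4*b^3 + 4*b^2 - 7*b + 2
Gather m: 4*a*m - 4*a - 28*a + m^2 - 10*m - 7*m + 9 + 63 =-32*a + m^2 + m*(4*a - 17) + 72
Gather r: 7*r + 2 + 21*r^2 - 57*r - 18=21*r^2 - 50*r - 16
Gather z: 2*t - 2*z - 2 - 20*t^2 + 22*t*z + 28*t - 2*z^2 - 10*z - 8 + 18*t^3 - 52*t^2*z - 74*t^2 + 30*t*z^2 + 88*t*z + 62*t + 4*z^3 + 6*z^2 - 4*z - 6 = 18*t^3 - 94*t^2 + 92*t + 4*z^3 + z^2*(30*t + 4) + z*(-52*t^2 + 110*t - 16) - 16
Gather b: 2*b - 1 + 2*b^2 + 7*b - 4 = 2*b^2 + 9*b - 5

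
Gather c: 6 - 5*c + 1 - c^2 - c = -c^2 - 6*c + 7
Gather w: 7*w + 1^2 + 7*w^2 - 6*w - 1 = 7*w^2 + w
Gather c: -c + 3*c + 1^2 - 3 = 2*c - 2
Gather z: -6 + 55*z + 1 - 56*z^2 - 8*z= -56*z^2 + 47*z - 5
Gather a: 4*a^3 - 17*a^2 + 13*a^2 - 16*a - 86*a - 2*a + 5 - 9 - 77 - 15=4*a^3 - 4*a^2 - 104*a - 96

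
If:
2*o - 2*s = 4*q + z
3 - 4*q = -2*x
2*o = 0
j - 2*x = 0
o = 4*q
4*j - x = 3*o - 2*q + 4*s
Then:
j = -3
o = 0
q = 0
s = -21/8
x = -3/2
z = 21/4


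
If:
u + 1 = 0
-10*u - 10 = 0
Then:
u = -1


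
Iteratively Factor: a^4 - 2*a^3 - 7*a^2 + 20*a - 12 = (a - 2)*(a^3 - 7*a + 6) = (a - 2)*(a - 1)*(a^2 + a - 6) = (a - 2)^2*(a - 1)*(a + 3)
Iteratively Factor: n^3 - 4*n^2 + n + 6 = (n + 1)*(n^2 - 5*n + 6) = (n - 2)*(n + 1)*(n - 3)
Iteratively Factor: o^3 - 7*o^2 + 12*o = (o)*(o^2 - 7*o + 12) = o*(o - 4)*(o - 3)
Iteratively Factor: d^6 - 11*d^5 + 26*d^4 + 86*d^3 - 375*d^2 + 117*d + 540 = (d - 4)*(d^5 - 7*d^4 - 2*d^3 + 78*d^2 - 63*d - 135) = (d - 4)*(d - 3)*(d^4 - 4*d^3 - 14*d^2 + 36*d + 45) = (d - 5)*(d - 4)*(d - 3)*(d^3 + d^2 - 9*d - 9) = (d - 5)*(d - 4)*(d - 3)*(d + 1)*(d^2 - 9) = (d - 5)*(d - 4)*(d - 3)*(d + 1)*(d + 3)*(d - 3)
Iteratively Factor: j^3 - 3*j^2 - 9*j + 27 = (j - 3)*(j^2 - 9) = (j - 3)^2*(j + 3)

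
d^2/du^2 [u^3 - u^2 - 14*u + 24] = 6*u - 2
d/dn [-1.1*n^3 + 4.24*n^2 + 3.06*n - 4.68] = -3.3*n^2 + 8.48*n + 3.06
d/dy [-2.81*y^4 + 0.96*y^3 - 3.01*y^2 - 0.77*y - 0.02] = -11.24*y^3 + 2.88*y^2 - 6.02*y - 0.77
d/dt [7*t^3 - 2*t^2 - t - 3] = 21*t^2 - 4*t - 1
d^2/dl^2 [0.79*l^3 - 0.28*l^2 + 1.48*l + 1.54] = 4.74*l - 0.56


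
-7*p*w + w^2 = w*(-7*p + w)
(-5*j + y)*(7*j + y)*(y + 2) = -35*j^2*y - 70*j^2 + 2*j*y^2 + 4*j*y + y^3 + 2*y^2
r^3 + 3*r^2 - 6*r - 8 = (r - 2)*(r + 1)*(r + 4)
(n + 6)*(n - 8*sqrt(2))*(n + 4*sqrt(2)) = n^3 - 4*sqrt(2)*n^2 + 6*n^2 - 64*n - 24*sqrt(2)*n - 384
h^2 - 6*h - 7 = (h - 7)*(h + 1)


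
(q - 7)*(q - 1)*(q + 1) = q^3 - 7*q^2 - q + 7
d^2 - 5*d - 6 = (d - 6)*(d + 1)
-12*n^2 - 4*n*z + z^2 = (-6*n + z)*(2*n + z)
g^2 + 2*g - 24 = (g - 4)*(g + 6)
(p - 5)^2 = p^2 - 10*p + 25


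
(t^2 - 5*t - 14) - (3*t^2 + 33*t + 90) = -2*t^2 - 38*t - 104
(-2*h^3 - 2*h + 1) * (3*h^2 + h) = -6*h^5 - 2*h^4 - 6*h^3 + h^2 + h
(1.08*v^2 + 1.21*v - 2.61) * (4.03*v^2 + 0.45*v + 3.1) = 4.3524*v^4 + 5.3623*v^3 - 6.6258*v^2 + 2.5765*v - 8.091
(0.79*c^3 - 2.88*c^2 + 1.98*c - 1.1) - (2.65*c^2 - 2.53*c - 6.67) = 0.79*c^3 - 5.53*c^2 + 4.51*c + 5.57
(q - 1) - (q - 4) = 3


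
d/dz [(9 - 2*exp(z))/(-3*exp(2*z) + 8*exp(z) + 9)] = 6*(-exp(2*z) + 9*exp(z) - 15)*exp(z)/(9*exp(4*z) - 48*exp(3*z) + 10*exp(2*z) + 144*exp(z) + 81)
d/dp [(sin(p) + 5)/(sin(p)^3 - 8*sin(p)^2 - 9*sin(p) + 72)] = (-2*sin(p)^3 - 7*sin(p)^2 + 80*sin(p) + 117)*cos(p)/(sin(p)^3 - 8*sin(p)^2 - 9*sin(p) + 72)^2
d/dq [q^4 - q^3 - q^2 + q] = 4*q^3 - 3*q^2 - 2*q + 1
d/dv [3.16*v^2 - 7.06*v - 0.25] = 6.32*v - 7.06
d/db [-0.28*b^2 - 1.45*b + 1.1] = -0.56*b - 1.45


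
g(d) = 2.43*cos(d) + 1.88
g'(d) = -2.43*sin(d)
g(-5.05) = 2.68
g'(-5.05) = -2.29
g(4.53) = 1.44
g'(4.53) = 2.39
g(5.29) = 3.21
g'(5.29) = 2.04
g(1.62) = 1.76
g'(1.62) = -2.43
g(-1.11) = 2.96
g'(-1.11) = 2.18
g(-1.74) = 1.47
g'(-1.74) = 2.40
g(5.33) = 3.29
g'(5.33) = 1.98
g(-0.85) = 3.48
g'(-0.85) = 1.83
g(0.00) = 4.31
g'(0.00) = 0.00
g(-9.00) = -0.33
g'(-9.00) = 1.00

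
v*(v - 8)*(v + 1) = v^3 - 7*v^2 - 8*v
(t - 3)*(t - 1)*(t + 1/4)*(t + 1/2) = t^4 - 13*t^3/4 + t^2/8 + 7*t/4 + 3/8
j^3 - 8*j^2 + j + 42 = (j - 7)*(j - 3)*(j + 2)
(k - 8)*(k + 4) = k^2 - 4*k - 32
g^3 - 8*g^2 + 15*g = g*(g - 5)*(g - 3)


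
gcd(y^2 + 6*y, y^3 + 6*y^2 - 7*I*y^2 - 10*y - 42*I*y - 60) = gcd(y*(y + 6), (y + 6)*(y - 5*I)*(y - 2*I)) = y + 6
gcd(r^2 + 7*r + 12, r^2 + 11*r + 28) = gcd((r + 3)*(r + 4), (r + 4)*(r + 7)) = r + 4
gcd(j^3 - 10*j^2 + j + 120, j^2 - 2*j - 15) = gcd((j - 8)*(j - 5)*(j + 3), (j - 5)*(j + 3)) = j^2 - 2*j - 15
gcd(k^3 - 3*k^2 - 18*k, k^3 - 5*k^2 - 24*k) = k^2 + 3*k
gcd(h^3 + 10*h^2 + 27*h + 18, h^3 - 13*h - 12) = h^2 + 4*h + 3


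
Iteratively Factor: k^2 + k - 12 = (k + 4)*(k - 3)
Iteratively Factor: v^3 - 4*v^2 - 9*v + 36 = (v - 3)*(v^2 - v - 12) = (v - 4)*(v - 3)*(v + 3)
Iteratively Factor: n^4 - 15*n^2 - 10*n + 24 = (n - 1)*(n^3 + n^2 - 14*n - 24) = (n - 1)*(n + 2)*(n^2 - n - 12) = (n - 1)*(n + 2)*(n + 3)*(n - 4)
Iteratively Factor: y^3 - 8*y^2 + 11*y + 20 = (y - 4)*(y^2 - 4*y - 5) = (y - 5)*(y - 4)*(y + 1)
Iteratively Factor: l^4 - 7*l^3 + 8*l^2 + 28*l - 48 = (l - 2)*(l^3 - 5*l^2 - 2*l + 24) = (l - 4)*(l - 2)*(l^2 - l - 6) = (l - 4)*(l - 3)*(l - 2)*(l + 2)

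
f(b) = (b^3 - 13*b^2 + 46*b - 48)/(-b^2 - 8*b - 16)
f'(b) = (2*b + 8)*(b^3 - 13*b^2 + 46*b - 48)/(-b^2 - 8*b - 16)^2 + (3*b^2 - 26*b + 46)/(-b^2 - 8*b - 16)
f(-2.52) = 119.83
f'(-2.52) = -221.54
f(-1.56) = 26.07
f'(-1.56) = -37.13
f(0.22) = 2.16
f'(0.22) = -3.29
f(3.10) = 0.01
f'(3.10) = 0.11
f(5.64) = 0.24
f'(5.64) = 0.01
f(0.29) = 1.94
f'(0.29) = -3.01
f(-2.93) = 279.10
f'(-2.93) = -650.89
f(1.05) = 0.50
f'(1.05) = -1.06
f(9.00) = -0.25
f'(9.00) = -0.29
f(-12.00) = 65.62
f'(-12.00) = 4.06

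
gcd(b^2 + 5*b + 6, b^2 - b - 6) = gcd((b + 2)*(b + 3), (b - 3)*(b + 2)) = b + 2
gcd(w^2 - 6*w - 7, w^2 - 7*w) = w - 7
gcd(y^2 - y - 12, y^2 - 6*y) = 1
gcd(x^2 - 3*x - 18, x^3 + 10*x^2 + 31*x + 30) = x + 3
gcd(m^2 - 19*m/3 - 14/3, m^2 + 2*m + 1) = 1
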